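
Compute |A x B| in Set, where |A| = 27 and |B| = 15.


In Set, the product A x B is the Cartesian product.
By the universal property, |A x B| = |A| * |B|.
|A x B| = 27 * 15 = 405

405


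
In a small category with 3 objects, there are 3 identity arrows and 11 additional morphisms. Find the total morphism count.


Each object has an identity morphism, giving 3 identities.
Adding the 11 non-identity morphisms:
Total = 3 + 11 = 14

14


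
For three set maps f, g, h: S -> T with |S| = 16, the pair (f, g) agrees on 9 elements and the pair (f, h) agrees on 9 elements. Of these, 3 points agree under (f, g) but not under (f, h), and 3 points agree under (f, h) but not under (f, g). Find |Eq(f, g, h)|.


Eq(f, g, h) is the triple-agreement set: points in S where all three
maps take the same value. Using inclusion-exclusion on the pairwise data:
Pair (f, g) agrees on 9 points; pair (f, h) on 9 points.
Points agreeing under (f, g) but not (f, h) = 3; under (f, h) but not (f, g) = 3.
Triple-agreement = agreement-in-(f, g) minus points that agree under (f, g) but not (f, h):
|Eq(f, g, h)| = 9 - 3 = 6
(cross-check via (f, h): 9 - 3 = 6.)

6


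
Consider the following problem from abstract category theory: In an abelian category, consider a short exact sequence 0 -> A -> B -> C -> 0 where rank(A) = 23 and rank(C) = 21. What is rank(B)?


For a short exact sequence 0 -> A -> B -> C -> 0,
rank is additive: rank(B) = rank(A) + rank(C).
rank(B) = 23 + 21 = 44

44


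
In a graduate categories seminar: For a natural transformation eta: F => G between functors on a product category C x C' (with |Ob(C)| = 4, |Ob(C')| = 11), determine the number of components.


A natural transformation eta: F => G assigns one component morphism per
object of the domain category.
The domain is the product category C x C', so
|Ob(C x C')| = |Ob(C)| * |Ob(C')| = 4 * 11 = 44.
Therefore eta has 44 component morphisms.

44


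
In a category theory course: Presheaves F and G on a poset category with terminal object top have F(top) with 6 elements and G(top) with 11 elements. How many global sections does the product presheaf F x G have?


Global sections of a presheaf on a poset with terminal top satisfy
Gamma(H) ~ H(top). Presheaves admit pointwise products, so
(F x G)(top) = F(top) x G(top) (Cartesian product).
|Gamma(F x G)| = |F(top)| * |G(top)| = 6 * 11 = 66.

66


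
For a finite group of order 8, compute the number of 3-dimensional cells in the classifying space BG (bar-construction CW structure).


In the bar-construction CW model of BG, the n-cells are indexed by
n-tuples [g_1|...|g_n] of non-identity elements of G (degenerate
simplices with some g_i = e do not contribute cells), so there are
(|G| - 1)^n n-cells.
For dim = 3 with |G| = 8:
cells = (8 - 1)^3 = 7^3 = 343

343


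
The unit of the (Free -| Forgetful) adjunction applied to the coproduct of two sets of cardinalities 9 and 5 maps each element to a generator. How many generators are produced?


The unit eta_X: X -> U(F(X)) of the Free-Forgetful adjunction
maps each element of X to a generator of F(X). For X = S + T (disjoint
union in Set), |S + T| = |S| + |T|.
Total mappings = 9 + 5 = 14.

14


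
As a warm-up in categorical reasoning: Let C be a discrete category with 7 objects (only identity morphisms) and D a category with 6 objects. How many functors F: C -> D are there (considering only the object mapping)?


A functor from a discrete category C to D is determined by
where each object maps. Each of the 7 objects of C can map
to any of the 6 objects of D independently.
Number of functors = 6^7 = 279936

279936


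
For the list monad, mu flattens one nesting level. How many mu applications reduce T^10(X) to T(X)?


Each application of mu: T^2 -> T removes one layer of nesting.
Starting at depth 10 (i.e., T^10(X)), we need to reach T(X).
Number of mu applications = 10 - 1 = 9

9


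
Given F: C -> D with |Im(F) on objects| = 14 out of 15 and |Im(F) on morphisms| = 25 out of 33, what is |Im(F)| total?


The image of F consists of distinct objects and distinct morphisms.
|Im(F)| on objects = 14
|Im(F)| on morphisms = 25
Total image cardinality = 14 + 25 = 39

39


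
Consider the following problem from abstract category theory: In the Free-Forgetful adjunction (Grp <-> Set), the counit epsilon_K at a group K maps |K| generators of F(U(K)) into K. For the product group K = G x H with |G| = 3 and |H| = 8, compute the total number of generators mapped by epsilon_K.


The counit epsilon_K: F(U(K)) -> K of the Free-Forgetful adjunction
maps |K| generators of F(U(K)) into K. For K = G x H (the product group),
|G x H| = |G| * |H|.
Total generators mapped = 3 * 8 = 24.

24


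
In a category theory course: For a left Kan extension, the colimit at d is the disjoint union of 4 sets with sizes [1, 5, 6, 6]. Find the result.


Pointwise, the left Kan extension (Lan_F H)(d) is the colimit, indexed
by the comma category (F downarrow d), of H composed with the
projection (F downarrow d) -> C. Here that colimit is given
as a coproduct (disjoint union) of sets, so its cardinality is the
sum of the sizes of the summands.
Coproduct of sets with sizes: 1 + 5 + 6 + 6
= 18

18


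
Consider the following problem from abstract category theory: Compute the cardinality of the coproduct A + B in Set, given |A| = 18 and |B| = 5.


In Set, the coproduct A + B is the disjoint union.
|A + B| = |A| + |B| = 18 + 5 = 23

23


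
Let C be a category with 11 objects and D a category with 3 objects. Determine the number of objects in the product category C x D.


The product category C x D has objects that are pairs (c, d).
Number of pairs = |Ob(C)| * |Ob(D)| = 11 * 3 = 33

33


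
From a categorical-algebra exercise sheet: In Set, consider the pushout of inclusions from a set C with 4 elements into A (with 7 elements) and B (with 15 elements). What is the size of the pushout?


The pushout A +_C B identifies the images of C in A and B.
|A +_C B| = |A| + |B| - |C| (for injections).
= 7 + 15 - 4 = 18

18


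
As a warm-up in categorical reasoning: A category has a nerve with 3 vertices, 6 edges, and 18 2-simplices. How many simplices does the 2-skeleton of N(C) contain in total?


The 2-skeleton of the nerve N(C) consists of simplices in dimensions 0, 1, 2:
  |N(C)_0| = 3 (objects)
  |N(C)_1| = 6 (morphisms)
  |N(C)_2| = 18 (composable pairs)
Total = 3 + 6 + 18 = 27

27


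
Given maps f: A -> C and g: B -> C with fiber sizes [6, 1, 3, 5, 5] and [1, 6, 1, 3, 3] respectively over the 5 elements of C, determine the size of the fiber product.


The pullback A x_C B consists of pairs (a, b) with f(a) = g(b).
For each element c in C, the fiber product has |f^-1(c)| * |g^-1(c)| elements.
Summing over C: 6 * 1 + 1 * 6 + 3 * 1 + 5 * 3 + 5 * 3
= 6 + 6 + 3 + 15 + 15 = 45

45


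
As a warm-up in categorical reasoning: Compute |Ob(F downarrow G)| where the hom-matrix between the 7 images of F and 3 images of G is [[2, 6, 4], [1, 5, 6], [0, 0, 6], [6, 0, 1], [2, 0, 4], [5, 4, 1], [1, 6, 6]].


Objects of (F downarrow G) are triples (a, b, h: F(a)->G(b)).
The count equals the sum of all entries in the hom-matrix.
sum(row 0) = 12
sum(row 1) = 12
sum(row 2) = 6
sum(row 3) = 7
sum(row 4) = 6
sum(row 5) = 10
sum(row 6) = 13
Grand total = 66

66


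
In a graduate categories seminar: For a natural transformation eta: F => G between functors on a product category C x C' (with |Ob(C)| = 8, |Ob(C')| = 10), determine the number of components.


A natural transformation eta: F => G assigns one component morphism per
object of the domain category.
The domain is the product category C x C', so
|Ob(C x C')| = |Ob(C)| * |Ob(C')| = 8 * 10 = 80.
Therefore eta has 80 component morphisms.

80


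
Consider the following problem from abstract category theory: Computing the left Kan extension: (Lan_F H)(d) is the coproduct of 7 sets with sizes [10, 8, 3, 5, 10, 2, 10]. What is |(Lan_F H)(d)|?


Pointwise, the left Kan extension (Lan_F H)(d) is the colimit, indexed
by the comma category (F downarrow d), of H composed with the
projection (F downarrow d) -> C. Here that colimit is given
as a coproduct (disjoint union) of sets, so its cardinality is the
sum of the sizes of the summands.
Coproduct of sets with sizes: 10 + 8 + 3 + 5 + 10 + 2 + 10
= 48

48


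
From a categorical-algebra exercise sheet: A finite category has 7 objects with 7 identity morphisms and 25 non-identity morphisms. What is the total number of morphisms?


Each object has an identity morphism, giving 7 identities.
Adding the 25 non-identity morphisms:
Total = 7 + 25 = 32

32


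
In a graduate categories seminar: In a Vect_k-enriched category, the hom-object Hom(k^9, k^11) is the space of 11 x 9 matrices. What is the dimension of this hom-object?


In Vect-enriched categories, Hom(k^n, k^m) is the space of m x n matrices.
dim(Hom(k^9, k^11)) = 11 * 9 = 99

99


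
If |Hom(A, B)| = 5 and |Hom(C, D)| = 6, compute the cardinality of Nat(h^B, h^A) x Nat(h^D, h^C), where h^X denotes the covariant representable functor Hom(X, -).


By the Yoneda lemma, Nat(h^B, h^A) is isomorphic to Hom(A, B),
so |Nat(h^B, h^A)| = |Hom(A, B)| and |Nat(h^D, h^C)| = |Hom(C, D)|.
|Hom(A, B)| = 5, |Hom(C, D)| = 6.
|Nat(h^B, h^A) x Nat(h^D, h^C)| = 5 * 6 = 30

30


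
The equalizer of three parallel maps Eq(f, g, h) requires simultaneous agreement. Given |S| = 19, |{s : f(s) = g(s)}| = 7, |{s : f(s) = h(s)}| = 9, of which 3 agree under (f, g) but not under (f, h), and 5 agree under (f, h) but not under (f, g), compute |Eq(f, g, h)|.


Eq(f, g, h) is the triple-agreement set: points in S where all three
maps take the same value. Using inclusion-exclusion on the pairwise data:
Pair (f, g) agrees on 7 points; pair (f, h) on 9 points.
Points agreeing under (f, g) but not (f, h) = 3; under (f, h) but not (f, g) = 5.
Triple-agreement = agreement-in-(f, g) minus points that agree under (f, g) but not (f, h):
|Eq(f, g, h)| = 7 - 3 = 4
(cross-check via (f, h): 9 - 5 = 4.)

4


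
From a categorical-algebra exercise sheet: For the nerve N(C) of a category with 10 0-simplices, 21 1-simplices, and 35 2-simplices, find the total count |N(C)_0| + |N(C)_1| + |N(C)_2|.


The 2-skeleton of the nerve N(C) consists of simplices in dimensions 0, 1, 2:
  |N(C)_0| = 10 (objects)
  |N(C)_1| = 21 (morphisms)
  |N(C)_2| = 35 (composable pairs)
Total = 10 + 21 + 35 = 66

66


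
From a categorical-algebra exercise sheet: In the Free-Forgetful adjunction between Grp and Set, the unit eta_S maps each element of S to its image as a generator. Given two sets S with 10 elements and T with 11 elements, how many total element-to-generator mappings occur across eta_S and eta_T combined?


The unit eta_X: X -> U(F(X)) of the Free-Forgetful adjunction
maps each element of X to a generator of F(X). For X = S + T (disjoint
union in Set), |S + T| = |S| + |T|.
Total mappings = 10 + 11 = 21.

21


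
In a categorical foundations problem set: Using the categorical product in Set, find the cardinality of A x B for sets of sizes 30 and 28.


In Set, the product A x B is the Cartesian product.
By the universal property, |A x B| = |A| * |B|.
|A x B| = 30 * 28 = 840

840


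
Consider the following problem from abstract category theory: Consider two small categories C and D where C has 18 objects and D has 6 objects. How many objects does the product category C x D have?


The product category C x D has objects that are pairs (c, d).
Number of pairs = |Ob(C)| * |Ob(D)| = 18 * 6 = 108

108


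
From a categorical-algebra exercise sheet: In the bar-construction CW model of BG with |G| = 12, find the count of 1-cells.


In the bar-construction CW model of BG, the n-cells are indexed by
n-tuples [g_1|...|g_n] of non-identity elements of G (degenerate
simplices with some g_i = e do not contribute cells), so there are
(|G| - 1)^n n-cells.
For dim = 1 with |G| = 12:
cells = (12 - 1)^1 = 11^1 = 11

11


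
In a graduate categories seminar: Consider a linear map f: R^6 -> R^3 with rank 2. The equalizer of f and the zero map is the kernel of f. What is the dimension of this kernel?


The equalizer of f and the zero map is ker(f).
By the rank-nullity theorem: dim(ker(f)) = dim(domain) - rank(f).
dim(ker(f)) = 6 - 2 = 4

4


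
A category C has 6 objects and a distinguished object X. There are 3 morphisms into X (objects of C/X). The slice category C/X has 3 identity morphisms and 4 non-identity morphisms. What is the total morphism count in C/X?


In the slice category C/X, objects are morphisms to X.
Identity morphisms: 3 (one per object of C/X).
Non-identity morphisms: 4.
Total = 3 + 4 = 7

7


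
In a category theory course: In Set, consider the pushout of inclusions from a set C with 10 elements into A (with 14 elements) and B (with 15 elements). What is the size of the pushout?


The pushout A +_C B identifies the images of C in A and B.
|A +_C B| = |A| + |B| - |C| (for injections).
= 14 + 15 - 10 = 19

19


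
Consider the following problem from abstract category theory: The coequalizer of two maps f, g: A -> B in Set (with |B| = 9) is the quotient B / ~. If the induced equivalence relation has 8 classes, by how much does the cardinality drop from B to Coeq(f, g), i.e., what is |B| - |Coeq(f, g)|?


The coequalizer Coeq(f, g) = B / ~ has one element per equivalence class.
|B| = 9, |Coeq(f, g)| = 8.
|B| - |Coeq(f, g)| = 9 - 8 = 1.

1


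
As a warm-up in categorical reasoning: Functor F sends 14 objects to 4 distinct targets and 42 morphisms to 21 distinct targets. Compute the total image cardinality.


The image of F consists of distinct objects and distinct morphisms.
|Im(F)| on objects = 4
|Im(F)| on morphisms = 21
Total image cardinality = 4 + 21 = 25

25


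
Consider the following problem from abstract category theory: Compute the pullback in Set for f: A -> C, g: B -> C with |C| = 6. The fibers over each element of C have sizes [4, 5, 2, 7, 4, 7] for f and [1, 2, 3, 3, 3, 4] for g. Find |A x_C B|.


The pullback A x_C B consists of pairs (a, b) with f(a) = g(b).
For each element c in C, the fiber product has |f^-1(c)| * |g^-1(c)| elements.
Summing over C: 4 * 1 + 5 * 2 + 2 * 3 + 7 * 3 + 4 * 3 + 7 * 4
= 4 + 10 + 6 + 21 + 12 + 28 = 81

81


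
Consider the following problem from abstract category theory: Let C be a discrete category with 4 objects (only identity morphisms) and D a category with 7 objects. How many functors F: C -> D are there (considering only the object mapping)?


A functor from a discrete category C to D is determined by
where each object maps. Each of the 4 objects of C can map
to any of the 7 objects of D independently.
Number of functors = 7^4 = 2401

2401


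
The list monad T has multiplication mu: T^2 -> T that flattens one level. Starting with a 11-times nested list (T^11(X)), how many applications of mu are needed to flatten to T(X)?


Each application of mu: T^2 -> T removes one layer of nesting.
Starting at depth 11 (i.e., T^11(X)), we need to reach T(X).
Number of mu applications = 11 - 1 = 10

10


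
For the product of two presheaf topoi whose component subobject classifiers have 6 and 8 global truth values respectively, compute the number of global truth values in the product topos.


In a product of presheaf topoi E_1 x E_2, the subobject classifier
is Omega = Omega_1 x Omega_2 (componentwise), so
|Omega(top)| = |Omega_1(top_1)| * |Omega_2(top_2)|.
= 6 * 8 = 48.

48


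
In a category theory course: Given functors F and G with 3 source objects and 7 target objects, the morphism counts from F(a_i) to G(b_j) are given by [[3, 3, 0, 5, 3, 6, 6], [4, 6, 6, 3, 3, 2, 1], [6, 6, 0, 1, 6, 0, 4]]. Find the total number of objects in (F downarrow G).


Objects of (F downarrow G) are triples (a, b, h: F(a)->G(b)).
The count equals the sum of all entries in the hom-matrix.
sum(row 0) = 26
sum(row 1) = 25
sum(row 2) = 23
Grand total = 74

74


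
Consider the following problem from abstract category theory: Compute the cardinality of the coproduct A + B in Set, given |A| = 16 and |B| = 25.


In Set, the coproduct A + B is the disjoint union.
|A + B| = |A| + |B| = 16 + 25 = 41

41


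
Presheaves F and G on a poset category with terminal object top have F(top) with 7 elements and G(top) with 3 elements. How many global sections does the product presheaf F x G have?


Global sections of a presheaf on a poset with terminal top satisfy
Gamma(H) ~ H(top). Presheaves admit pointwise products, so
(F x G)(top) = F(top) x G(top) (Cartesian product).
|Gamma(F x G)| = |F(top)| * |G(top)| = 7 * 3 = 21.

21


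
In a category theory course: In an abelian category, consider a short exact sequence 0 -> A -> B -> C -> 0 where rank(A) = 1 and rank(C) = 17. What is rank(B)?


For a short exact sequence 0 -> A -> B -> C -> 0,
rank is additive: rank(B) = rank(A) + rank(C).
rank(B) = 1 + 17 = 18

18


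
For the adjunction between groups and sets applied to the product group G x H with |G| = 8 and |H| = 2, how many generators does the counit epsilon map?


The counit epsilon_K: F(U(K)) -> K of the Free-Forgetful adjunction
maps |K| generators of F(U(K)) into K. For K = G x H (the product group),
|G x H| = |G| * |H|.
Total generators mapped = 8 * 2 = 16.

16


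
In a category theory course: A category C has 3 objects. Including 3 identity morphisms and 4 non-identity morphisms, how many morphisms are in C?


Each object has an identity morphism, giving 3 identities.
Adding the 4 non-identity morphisms:
Total = 3 + 4 = 7

7


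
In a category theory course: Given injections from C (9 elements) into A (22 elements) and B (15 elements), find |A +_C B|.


The pushout A +_C B identifies the images of C in A and B.
|A +_C B| = |A| + |B| - |C| (for injections).
= 22 + 15 - 9 = 28

28


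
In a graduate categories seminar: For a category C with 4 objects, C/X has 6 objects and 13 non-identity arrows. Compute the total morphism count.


In the slice category C/X, objects are morphisms to X.
Identity morphisms: 6 (one per object of C/X).
Non-identity morphisms: 13.
Total = 6 + 13 = 19

19


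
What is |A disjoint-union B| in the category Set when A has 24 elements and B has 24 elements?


In Set, the coproduct A + B is the disjoint union.
|A + B| = |A| + |B| = 24 + 24 = 48

48


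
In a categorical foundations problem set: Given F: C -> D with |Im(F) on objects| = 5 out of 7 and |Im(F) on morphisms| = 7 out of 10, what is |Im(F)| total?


The image of F consists of distinct objects and distinct morphisms.
|Im(F)| on objects = 5
|Im(F)| on morphisms = 7
Total image cardinality = 5 + 7 = 12

12


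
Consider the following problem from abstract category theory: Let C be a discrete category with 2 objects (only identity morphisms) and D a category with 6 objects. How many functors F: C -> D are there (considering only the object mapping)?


A functor from a discrete category C to D is determined by
where each object maps. Each of the 2 objects of C can map
to any of the 6 objects of D independently.
Number of functors = 6^2 = 36

36


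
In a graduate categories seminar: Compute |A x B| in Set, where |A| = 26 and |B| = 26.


In Set, the product A x B is the Cartesian product.
By the universal property, |A x B| = |A| * |B|.
|A x B| = 26 * 26 = 676

676


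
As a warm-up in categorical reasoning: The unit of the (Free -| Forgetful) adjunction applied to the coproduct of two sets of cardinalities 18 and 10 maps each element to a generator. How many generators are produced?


The unit eta_X: X -> U(F(X)) of the Free-Forgetful adjunction
maps each element of X to a generator of F(X). For X = S + T (disjoint
union in Set), |S + T| = |S| + |T|.
Total mappings = 18 + 10 = 28.

28


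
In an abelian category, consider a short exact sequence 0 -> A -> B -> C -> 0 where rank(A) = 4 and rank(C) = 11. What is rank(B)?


For a short exact sequence 0 -> A -> B -> C -> 0,
rank is additive: rank(B) = rank(A) + rank(C).
rank(B) = 4 + 11 = 15

15


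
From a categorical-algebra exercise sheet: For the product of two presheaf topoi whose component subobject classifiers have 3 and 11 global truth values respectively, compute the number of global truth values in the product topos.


In a product of presheaf topoi E_1 x E_2, the subobject classifier
is Omega = Omega_1 x Omega_2 (componentwise), so
|Omega(top)| = |Omega_1(top_1)| * |Omega_2(top_2)|.
= 3 * 11 = 33.

33


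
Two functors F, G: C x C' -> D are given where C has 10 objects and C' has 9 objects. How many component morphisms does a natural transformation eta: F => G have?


A natural transformation eta: F => G assigns one component morphism per
object of the domain category.
The domain is the product category C x C', so
|Ob(C x C')| = |Ob(C)| * |Ob(C')| = 10 * 9 = 90.
Therefore eta has 90 component morphisms.

90


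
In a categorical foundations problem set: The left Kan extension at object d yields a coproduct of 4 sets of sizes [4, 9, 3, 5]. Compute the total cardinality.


Pointwise, the left Kan extension (Lan_F H)(d) is the colimit, indexed
by the comma category (F downarrow d), of H composed with the
projection (F downarrow d) -> C. Here that colimit is given
as a coproduct (disjoint union) of sets, so its cardinality is the
sum of the sizes of the summands.
Coproduct of sets with sizes: 4 + 9 + 3 + 5
= 21

21


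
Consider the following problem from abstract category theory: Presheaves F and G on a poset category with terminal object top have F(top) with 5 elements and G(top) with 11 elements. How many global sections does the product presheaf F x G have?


Global sections of a presheaf on a poset with terminal top satisfy
Gamma(H) ~ H(top). Presheaves admit pointwise products, so
(F x G)(top) = F(top) x G(top) (Cartesian product).
|Gamma(F x G)| = |F(top)| * |G(top)| = 5 * 11 = 55.

55


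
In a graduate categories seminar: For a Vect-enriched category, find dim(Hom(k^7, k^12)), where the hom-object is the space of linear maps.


In Vect-enriched categories, Hom(k^n, k^m) is the space of m x n matrices.
dim(Hom(k^7, k^12)) = 12 * 7 = 84

84


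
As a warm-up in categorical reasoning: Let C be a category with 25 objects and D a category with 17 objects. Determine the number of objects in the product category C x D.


The product category C x D has objects that are pairs (c, d).
Number of pairs = |Ob(C)| * |Ob(D)| = 25 * 17 = 425

425


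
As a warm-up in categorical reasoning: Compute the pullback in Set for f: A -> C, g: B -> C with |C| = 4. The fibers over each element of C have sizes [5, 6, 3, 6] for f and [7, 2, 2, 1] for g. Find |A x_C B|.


The pullback A x_C B consists of pairs (a, b) with f(a) = g(b).
For each element c in C, the fiber product has |f^-1(c)| * |g^-1(c)| elements.
Summing over C: 5 * 7 + 6 * 2 + 3 * 2 + 6 * 1
= 35 + 12 + 6 + 6 = 59

59


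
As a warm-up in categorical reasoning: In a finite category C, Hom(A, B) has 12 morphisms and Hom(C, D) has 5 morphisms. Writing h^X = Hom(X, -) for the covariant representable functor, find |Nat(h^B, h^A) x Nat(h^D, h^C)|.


By the Yoneda lemma, Nat(h^B, h^A) is isomorphic to Hom(A, B),
so |Nat(h^B, h^A)| = |Hom(A, B)| and |Nat(h^D, h^C)| = |Hom(C, D)|.
|Hom(A, B)| = 12, |Hom(C, D)| = 5.
|Nat(h^B, h^A) x Nat(h^D, h^C)| = 12 * 5 = 60

60


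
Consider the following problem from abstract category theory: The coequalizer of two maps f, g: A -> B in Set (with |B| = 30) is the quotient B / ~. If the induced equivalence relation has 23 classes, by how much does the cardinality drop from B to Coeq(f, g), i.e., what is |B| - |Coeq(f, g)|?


The coequalizer Coeq(f, g) = B / ~ has one element per equivalence class.
|B| = 30, |Coeq(f, g)| = 23.
|B| - |Coeq(f, g)| = 30 - 23 = 7.

7


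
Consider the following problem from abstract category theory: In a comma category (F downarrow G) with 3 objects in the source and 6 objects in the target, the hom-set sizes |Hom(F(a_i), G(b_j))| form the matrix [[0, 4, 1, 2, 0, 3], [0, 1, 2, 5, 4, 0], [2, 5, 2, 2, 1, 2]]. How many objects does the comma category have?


Objects of (F downarrow G) are triples (a, b, h: F(a)->G(b)).
The count equals the sum of all entries in the hom-matrix.
sum(row 0) = 10
sum(row 1) = 12
sum(row 2) = 14
Grand total = 36

36


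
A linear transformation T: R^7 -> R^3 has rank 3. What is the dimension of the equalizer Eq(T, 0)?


The equalizer of f and the zero map is ker(f).
By the rank-nullity theorem: dim(ker(f)) = dim(domain) - rank(f).
dim(ker(f)) = 7 - 3 = 4

4


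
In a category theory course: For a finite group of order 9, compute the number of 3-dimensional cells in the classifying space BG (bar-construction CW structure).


In the bar-construction CW model of BG, the n-cells are indexed by
n-tuples [g_1|...|g_n] of non-identity elements of G (degenerate
simplices with some g_i = e do not contribute cells), so there are
(|G| - 1)^n n-cells.
For dim = 3 with |G| = 9:
cells = (9 - 1)^3 = 8^3 = 512

512


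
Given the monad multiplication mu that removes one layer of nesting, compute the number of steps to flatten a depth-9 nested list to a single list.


Each application of mu: T^2 -> T removes one layer of nesting.
Starting at depth 9 (i.e., T^9(X)), we need to reach T(X).
Number of mu applications = 9 - 1 = 8

8


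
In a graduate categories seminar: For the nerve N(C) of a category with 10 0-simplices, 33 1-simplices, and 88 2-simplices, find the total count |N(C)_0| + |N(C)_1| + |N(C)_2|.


The 2-skeleton of the nerve N(C) consists of simplices in dimensions 0, 1, 2:
  |N(C)_0| = 10 (objects)
  |N(C)_1| = 33 (morphisms)
  |N(C)_2| = 88 (composable pairs)
Total = 10 + 33 + 88 = 131

131


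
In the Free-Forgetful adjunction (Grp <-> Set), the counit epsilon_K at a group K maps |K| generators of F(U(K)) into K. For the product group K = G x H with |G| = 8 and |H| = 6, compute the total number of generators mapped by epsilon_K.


The counit epsilon_K: F(U(K)) -> K of the Free-Forgetful adjunction
maps |K| generators of F(U(K)) into K. For K = G x H (the product group),
|G x H| = |G| * |H|.
Total generators mapped = 8 * 6 = 48.

48


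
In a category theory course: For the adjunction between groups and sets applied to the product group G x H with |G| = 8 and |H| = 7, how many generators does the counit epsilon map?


The counit epsilon_K: F(U(K)) -> K of the Free-Forgetful adjunction
maps |K| generators of F(U(K)) into K. For K = G x H (the product group),
|G x H| = |G| * |H|.
Total generators mapped = 8 * 7 = 56.

56


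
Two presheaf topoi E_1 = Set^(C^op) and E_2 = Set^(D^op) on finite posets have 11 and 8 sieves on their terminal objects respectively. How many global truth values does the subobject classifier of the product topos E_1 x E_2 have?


In a product of presheaf topoi E_1 x E_2, the subobject classifier
is Omega = Omega_1 x Omega_2 (componentwise), so
|Omega(top)| = |Omega_1(top_1)| * |Omega_2(top_2)|.
= 11 * 8 = 88.

88


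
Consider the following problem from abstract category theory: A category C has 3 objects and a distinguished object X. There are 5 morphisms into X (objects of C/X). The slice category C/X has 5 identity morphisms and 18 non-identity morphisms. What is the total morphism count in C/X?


In the slice category C/X, objects are morphisms to X.
Identity morphisms: 5 (one per object of C/X).
Non-identity morphisms: 18.
Total = 5 + 18 = 23

23


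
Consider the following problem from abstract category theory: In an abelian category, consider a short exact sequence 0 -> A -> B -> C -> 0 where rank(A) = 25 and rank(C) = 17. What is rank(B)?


For a short exact sequence 0 -> A -> B -> C -> 0,
rank is additive: rank(B) = rank(A) + rank(C).
rank(B) = 25 + 17 = 42

42


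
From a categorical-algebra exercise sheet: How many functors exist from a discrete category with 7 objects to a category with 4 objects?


A functor from a discrete category C to D is determined by
where each object maps. Each of the 7 objects of C can map
to any of the 4 objects of D independently.
Number of functors = 4^7 = 16384

16384


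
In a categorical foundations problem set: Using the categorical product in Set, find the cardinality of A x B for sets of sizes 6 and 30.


In Set, the product A x B is the Cartesian product.
By the universal property, |A x B| = |A| * |B|.
|A x B| = 6 * 30 = 180

180


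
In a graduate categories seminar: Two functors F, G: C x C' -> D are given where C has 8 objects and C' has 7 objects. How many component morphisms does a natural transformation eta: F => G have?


A natural transformation eta: F => G assigns one component morphism per
object of the domain category.
The domain is the product category C x C', so
|Ob(C x C')| = |Ob(C)| * |Ob(C')| = 8 * 7 = 56.
Therefore eta has 56 component morphisms.

56


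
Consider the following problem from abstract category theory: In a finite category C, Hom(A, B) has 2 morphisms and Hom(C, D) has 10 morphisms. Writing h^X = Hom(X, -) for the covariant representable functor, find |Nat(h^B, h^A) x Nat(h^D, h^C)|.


By the Yoneda lemma, Nat(h^B, h^A) is isomorphic to Hom(A, B),
so |Nat(h^B, h^A)| = |Hom(A, B)| and |Nat(h^D, h^C)| = |Hom(C, D)|.
|Hom(A, B)| = 2, |Hom(C, D)| = 10.
|Nat(h^B, h^A) x Nat(h^D, h^C)| = 2 * 10 = 20

20


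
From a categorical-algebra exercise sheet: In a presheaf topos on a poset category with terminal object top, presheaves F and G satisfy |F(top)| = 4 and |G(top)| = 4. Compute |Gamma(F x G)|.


Global sections of a presheaf on a poset with terminal top satisfy
Gamma(H) ~ H(top). Presheaves admit pointwise products, so
(F x G)(top) = F(top) x G(top) (Cartesian product).
|Gamma(F x G)| = |F(top)| * |G(top)| = 4 * 4 = 16.

16


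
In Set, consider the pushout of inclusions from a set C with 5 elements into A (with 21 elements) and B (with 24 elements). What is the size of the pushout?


The pushout A +_C B identifies the images of C in A and B.
|A +_C B| = |A| + |B| - |C| (for injections).
= 21 + 24 - 5 = 40

40


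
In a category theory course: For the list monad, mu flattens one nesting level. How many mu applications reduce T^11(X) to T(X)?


Each application of mu: T^2 -> T removes one layer of nesting.
Starting at depth 11 (i.e., T^11(X)), we need to reach T(X).
Number of mu applications = 11 - 1 = 10

10


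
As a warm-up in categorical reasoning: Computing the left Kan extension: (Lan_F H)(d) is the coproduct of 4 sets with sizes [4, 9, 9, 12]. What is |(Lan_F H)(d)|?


Pointwise, the left Kan extension (Lan_F H)(d) is the colimit, indexed
by the comma category (F downarrow d), of H composed with the
projection (F downarrow d) -> C. Here that colimit is given
as a coproduct (disjoint union) of sets, so its cardinality is the
sum of the sizes of the summands.
Coproduct of sets with sizes: 4 + 9 + 9 + 12
= 34

34


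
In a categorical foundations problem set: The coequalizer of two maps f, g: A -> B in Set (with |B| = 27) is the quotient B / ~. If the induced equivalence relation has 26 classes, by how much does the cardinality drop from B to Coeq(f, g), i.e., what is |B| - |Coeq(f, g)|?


The coequalizer Coeq(f, g) = B / ~ has one element per equivalence class.
|B| = 27, |Coeq(f, g)| = 26.
|B| - |Coeq(f, g)| = 27 - 26 = 1.

1


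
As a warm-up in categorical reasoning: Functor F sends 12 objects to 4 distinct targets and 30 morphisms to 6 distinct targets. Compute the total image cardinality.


The image of F consists of distinct objects and distinct morphisms.
|Im(F)| on objects = 4
|Im(F)| on morphisms = 6
Total image cardinality = 4 + 6 = 10

10


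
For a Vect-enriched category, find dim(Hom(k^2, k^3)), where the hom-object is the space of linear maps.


In Vect-enriched categories, Hom(k^n, k^m) is the space of m x n matrices.
dim(Hom(k^2, k^3)) = 3 * 2 = 6

6


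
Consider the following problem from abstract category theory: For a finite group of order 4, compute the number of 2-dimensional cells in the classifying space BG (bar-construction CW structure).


In the bar-construction CW model of BG, the n-cells are indexed by
n-tuples [g_1|...|g_n] of non-identity elements of G (degenerate
simplices with some g_i = e do not contribute cells), so there are
(|G| - 1)^n n-cells.
For dim = 2 with |G| = 4:
cells = (4 - 1)^2 = 3^2 = 9

9


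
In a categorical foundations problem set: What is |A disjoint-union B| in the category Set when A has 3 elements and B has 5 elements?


In Set, the coproduct A + B is the disjoint union.
|A + B| = |A| + |B| = 3 + 5 = 8

8


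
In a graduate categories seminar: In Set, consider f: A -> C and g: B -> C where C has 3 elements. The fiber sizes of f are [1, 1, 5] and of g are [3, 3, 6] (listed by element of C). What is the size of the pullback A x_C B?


The pullback A x_C B consists of pairs (a, b) with f(a) = g(b).
For each element c in C, the fiber product has |f^-1(c)| * |g^-1(c)| elements.
Summing over C: 1 * 3 + 1 * 3 + 5 * 6
= 3 + 3 + 30 = 36

36


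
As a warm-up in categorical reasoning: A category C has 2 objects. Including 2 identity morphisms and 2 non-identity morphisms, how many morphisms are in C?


Each object has an identity morphism, giving 2 identities.
Adding the 2 non-identity morphisms:
Total = 2 + 2 = 4

4


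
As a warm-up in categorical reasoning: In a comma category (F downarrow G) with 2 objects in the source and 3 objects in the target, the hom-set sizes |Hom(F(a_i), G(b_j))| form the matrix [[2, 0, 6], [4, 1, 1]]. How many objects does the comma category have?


Objects of (F downarrow G) are triples (a, b, h: F(a)->G(b)).
The count equals the sum of all entries in the hom-matrix.
sum(row 0) = 8
sum(row 1) = 6
Grand total = 14

14


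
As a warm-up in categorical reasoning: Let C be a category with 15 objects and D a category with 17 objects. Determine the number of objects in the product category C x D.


The product category C x D has objects that are pairs (c, d).
Number of pairs = |Ob(C)| * |Ob(D)| = 15 * 17 = 255

255


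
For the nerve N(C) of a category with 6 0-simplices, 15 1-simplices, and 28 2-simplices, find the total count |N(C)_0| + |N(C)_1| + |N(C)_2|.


The 2-skeleton of the nerve N(C) consists of simplices in dimensions 0, 1, 2:
  |N(C)_0| = 6 (objects)
  |N(C)_1| = 15 (morphisms)
  |N(C)_2| = 28 (composable pairs)
Total = 6 + 15 + 28 = 49

49


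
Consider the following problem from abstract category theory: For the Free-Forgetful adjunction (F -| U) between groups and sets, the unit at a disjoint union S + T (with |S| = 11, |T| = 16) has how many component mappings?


The unit eta_X: X -> U(F(X)) of the Free-Forgetful adjunction
maps each element of X to a generator of F(X). For X = S + T (disjoint
union in Set), |S + T| = |S| + |T|.
Total mappings = 11 + 16 = 27.

27


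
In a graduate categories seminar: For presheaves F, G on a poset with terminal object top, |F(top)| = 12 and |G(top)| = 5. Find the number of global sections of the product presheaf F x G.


Global sections of a presheaf on a poset with terminal top satisfy
Gamma(H) ~ H(top). Presheaves admit pointwise products, so
(F x G)(top) = F(top) x G(top) (Cartesian product).
|Gamma(F x G)| = |F(top)| * |G(top)| = 12 * 5 = 60.

60


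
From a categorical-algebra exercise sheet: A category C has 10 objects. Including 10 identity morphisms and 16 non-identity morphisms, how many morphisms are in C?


Each object has an identity morphism, giving 10 identities.
Adding the 16 non-identity morphisms:
Total = 10 + 16 = 26

26


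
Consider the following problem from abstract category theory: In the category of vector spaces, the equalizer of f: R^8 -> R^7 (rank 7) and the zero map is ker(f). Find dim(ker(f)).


The equalizer of f and the zero map is ker(f).
By the rank-nullity theorem: dim(ker(f)) = dim(domain) - rank(f).
dim(ker(f)) = 8 - 7 = 1

1


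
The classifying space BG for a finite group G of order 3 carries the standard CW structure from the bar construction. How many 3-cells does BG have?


In the bar-construction CW model of BG, the n-cells are indexed by
n-tuples [g_1|...|g_n] of non-identity elements of G (degenerate
simplices with some g_i = e do not contribute cells), so there are
(|G| - 1)^n n-cells.
For dim = 3 with |G| = 3:
cells = (3 - 1)^3 = 2^3 = 8

8


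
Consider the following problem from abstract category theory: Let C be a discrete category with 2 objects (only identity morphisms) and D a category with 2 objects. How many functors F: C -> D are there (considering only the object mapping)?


A functor from a discrete category C to D is determined by
where each object maps. Each of the 2 objects of C can map
to any of the 2 objects of D independently.
Number of functors = 2^2 = 4

4


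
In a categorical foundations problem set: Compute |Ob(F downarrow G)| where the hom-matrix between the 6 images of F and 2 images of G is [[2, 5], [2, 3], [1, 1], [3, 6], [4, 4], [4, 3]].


Objects of (F downarrow G) are triples (a, b, h: F(a)->G(b)).
The count equals the sum of all entries in the hom-matrix.
sum(row 0) = 7
sum(row 1) = 5
sum(row 2) = 2
sum(row 3) = 9
sum(row 4) = 8
sum(row 5) = 7
Grand total = 38

38


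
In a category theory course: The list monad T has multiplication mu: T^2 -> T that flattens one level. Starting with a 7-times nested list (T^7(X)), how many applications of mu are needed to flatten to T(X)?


Each application of mu: T^2 -> T removes one layer of nesting.
Starting at depth 7 (i.e., T^7(X)), we need to reach T(X).
Number of mu applications = 7 - 1 = 6

6


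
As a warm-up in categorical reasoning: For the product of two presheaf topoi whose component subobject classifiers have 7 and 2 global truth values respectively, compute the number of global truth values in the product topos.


In a product of presheaf topoi E_1 x E_2, the subobject classifier
is Omega = Omega_1 x Omega_2 (componentwise), so
|Omega(top)| = |Omega_1(top_1)| * |Omega_2(top_2)|.
= 7 * 2 = 14.

14


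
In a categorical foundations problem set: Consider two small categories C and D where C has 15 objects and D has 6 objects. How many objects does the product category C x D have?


The product category C x D has objects that are pairs (c, d).
Number of pairs = |Ob(C)| * |Ob(D)| = 15 * 6 = 90

90


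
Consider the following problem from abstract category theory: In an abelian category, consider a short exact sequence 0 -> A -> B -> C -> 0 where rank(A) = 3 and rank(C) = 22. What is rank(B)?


For a short exact sequence 0 -> A -> B -> C -> 0,
rank is additive: rank(B) = rank(A) + rank(C).
rank(B) = 3 + 22 = 25

25


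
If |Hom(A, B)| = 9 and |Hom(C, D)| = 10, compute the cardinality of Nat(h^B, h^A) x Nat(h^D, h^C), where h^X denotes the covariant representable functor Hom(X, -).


By the Yoneda lemma, Nat(h^B, h^A) is isomorphic to Hom(A, B),
so |Nat(h^B, h^A)| = |Hom(A, B)| and |Nat(h^D, h^C)| = |Hom(C, D)|.
|Hom(A, B)| = 9, |Hom(C, D)| = 10.
|Nat(h^B, h^A) x Nat(h^D, h^C)| = 9 * 10 = 90

90


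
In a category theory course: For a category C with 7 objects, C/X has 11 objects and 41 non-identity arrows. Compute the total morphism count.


In the slice category C/X, objects are morphisms to X.
Identity morphisms: 11 (one per object of C/X).
Non-identity morphisms: 41.
Total = 11 + 41 = 52

52


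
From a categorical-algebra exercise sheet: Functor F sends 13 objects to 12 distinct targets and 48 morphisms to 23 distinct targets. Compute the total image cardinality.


The image of F consists of distinct objects and distinct morphisms.
|Im(F)| on objects = 12
|Im(F)| on morphisms = 23
Total image cardinality = 12 + 23 = 35

35


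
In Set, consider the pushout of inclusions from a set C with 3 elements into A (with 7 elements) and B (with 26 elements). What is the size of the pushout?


The pushout A +_C B identifies the images of C in A and B.
|A +_C B| = |A| + |B| - |C| (for injections).
= 7 + 26 - 3 = 30

30
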